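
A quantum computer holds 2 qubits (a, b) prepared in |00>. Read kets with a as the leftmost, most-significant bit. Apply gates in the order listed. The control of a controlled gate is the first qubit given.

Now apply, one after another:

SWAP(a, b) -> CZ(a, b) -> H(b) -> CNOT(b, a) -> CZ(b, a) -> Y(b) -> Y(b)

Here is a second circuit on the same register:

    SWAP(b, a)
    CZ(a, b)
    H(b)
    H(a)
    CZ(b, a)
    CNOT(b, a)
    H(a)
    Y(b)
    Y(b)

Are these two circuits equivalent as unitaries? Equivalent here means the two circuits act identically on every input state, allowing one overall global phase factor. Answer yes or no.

Yes — the two circuits implement the same unitary up to a global phase.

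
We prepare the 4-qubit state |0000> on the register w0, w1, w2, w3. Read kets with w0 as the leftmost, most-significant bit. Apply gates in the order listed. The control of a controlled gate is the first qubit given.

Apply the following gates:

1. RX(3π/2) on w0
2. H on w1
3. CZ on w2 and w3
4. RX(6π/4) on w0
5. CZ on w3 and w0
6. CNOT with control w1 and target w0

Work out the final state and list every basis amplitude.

After the circuit, the state carries amplitude sqrt(2)*I/2 on |0100>, sqrt(2)*I/2 on |1000>, and 0 on every other basis state.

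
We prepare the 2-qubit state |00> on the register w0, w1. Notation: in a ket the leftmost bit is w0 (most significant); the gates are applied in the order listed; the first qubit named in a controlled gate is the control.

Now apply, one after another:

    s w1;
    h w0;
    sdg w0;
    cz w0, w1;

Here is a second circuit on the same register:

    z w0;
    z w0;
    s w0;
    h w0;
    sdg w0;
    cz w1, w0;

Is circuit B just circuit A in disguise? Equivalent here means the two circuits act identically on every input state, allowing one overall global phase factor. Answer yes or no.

No, they are not equivalent — no single phase factor reconciles the two unitaries.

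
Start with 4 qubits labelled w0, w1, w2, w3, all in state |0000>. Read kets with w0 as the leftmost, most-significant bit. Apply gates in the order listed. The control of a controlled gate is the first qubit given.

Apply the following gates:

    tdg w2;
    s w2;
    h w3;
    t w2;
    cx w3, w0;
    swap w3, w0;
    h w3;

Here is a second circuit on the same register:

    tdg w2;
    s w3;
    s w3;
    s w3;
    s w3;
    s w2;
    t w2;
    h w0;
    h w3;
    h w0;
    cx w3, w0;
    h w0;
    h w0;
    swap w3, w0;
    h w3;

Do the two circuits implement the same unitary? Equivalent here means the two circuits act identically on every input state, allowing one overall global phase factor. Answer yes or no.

Yes, they are equivalent — the unitaries differ by at most a global phase.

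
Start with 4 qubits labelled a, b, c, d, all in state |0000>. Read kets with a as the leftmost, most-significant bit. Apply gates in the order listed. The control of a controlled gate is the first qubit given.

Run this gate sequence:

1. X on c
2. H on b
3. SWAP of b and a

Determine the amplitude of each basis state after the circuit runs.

After the circuit, the state carries amplitude sqrt(2)/2 on |0010>, sqrt(2)/2 on |1010>, and 0 on every other basis state.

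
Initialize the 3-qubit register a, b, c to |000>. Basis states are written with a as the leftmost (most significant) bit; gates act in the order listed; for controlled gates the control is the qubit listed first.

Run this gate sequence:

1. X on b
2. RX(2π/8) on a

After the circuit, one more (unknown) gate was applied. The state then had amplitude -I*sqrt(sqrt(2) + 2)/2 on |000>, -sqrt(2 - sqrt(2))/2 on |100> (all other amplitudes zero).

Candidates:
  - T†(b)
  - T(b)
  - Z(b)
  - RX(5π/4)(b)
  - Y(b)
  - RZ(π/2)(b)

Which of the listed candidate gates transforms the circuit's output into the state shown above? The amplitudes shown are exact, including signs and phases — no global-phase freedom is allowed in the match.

The applied gate was Y(b).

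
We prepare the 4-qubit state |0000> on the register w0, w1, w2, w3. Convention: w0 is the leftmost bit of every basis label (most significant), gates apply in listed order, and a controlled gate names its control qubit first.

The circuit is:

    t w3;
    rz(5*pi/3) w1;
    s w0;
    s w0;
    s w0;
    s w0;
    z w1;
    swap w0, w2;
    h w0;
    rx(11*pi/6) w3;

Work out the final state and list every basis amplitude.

After the circuit, the state carries amplitude (1 + sqrt(3))*exp(I*pi/6)/4 on |0000>, (-1 + sqrt(3))*exp(2*I*pi/3)/4 on |0001>, (1 + sqrt(3))*exp(I*pi/6)/4 on |1000>, (-1 + sqrt(3))*exp(2*I*pi/3)/4 on |1001>, and 0 on every other basis state. Key observation: gates 3-6 undo each other exactly, leaving only the rest of the circuit to track.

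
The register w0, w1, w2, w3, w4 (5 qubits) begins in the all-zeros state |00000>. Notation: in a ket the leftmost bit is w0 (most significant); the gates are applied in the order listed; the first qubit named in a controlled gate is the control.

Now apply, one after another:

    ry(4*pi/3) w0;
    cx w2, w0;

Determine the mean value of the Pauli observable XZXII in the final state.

The observable XZXII averages to 0.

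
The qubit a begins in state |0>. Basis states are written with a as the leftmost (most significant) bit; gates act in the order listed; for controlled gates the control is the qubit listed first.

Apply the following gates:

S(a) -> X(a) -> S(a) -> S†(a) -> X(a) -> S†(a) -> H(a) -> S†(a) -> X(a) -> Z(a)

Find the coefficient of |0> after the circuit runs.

The amplitude on |0> is -sqrt(2)*I/2. Key observation: steps 1-6 multiply out to the identity, so the circuit reduces to the remaining gates.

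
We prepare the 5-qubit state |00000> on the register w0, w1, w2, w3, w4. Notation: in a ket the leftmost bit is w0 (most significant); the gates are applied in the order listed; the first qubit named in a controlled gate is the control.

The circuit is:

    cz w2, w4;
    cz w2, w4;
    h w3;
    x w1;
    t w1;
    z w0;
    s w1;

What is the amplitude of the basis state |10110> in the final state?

The final state's coefficient on |10110> equals 0. Key observation: the block from step 1 through step 2 cancels to the identity and can be dropped.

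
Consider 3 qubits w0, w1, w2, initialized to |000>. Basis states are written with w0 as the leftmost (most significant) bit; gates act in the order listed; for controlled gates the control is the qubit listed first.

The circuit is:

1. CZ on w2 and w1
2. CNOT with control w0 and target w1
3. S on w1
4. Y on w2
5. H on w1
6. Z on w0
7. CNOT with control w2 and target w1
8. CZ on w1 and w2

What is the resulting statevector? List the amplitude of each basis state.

The final amplitudes are sqrt(2)*I/2 on |001>, -sqrt(2)*I/2 on |011>, and 0 on every other basis state.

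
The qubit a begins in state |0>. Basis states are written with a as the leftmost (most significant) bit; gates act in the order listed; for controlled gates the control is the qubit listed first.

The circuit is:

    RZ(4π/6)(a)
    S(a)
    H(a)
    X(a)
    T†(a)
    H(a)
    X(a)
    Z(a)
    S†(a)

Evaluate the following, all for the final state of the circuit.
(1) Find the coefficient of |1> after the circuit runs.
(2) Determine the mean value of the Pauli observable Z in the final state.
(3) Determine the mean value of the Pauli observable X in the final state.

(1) The final state's coefficient on |1> equals -exp(11*I*pi/12)/2 + exp(I*pi/6)/2.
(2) The expectation value of Z is -sqrt(2)/2.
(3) The expectation value of X is sqrt(2)/2.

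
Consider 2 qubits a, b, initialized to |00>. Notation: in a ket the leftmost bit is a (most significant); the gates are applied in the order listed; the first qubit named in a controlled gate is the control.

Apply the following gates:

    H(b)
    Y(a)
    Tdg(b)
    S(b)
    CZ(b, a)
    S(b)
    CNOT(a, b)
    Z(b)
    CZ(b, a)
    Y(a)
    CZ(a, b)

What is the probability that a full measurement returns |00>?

The probability of measuring |00> is 1/2.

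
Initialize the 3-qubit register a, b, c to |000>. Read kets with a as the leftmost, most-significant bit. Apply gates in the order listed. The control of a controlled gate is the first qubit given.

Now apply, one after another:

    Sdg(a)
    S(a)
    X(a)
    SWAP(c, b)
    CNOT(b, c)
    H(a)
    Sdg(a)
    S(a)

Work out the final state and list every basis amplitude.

After the circuit, the state carries amplitude sqrt(2)/2 on |000>, -sqrt(2)/2 on |100>, and 0 on every other basis state.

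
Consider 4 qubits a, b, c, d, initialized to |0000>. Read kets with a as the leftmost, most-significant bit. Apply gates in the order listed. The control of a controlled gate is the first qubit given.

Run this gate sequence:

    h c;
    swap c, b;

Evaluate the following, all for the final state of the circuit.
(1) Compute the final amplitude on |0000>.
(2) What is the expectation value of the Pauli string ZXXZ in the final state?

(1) The amplitude on |0000> is sqrt(2)/2.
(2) In the final state, ZXXZ has expectation 0.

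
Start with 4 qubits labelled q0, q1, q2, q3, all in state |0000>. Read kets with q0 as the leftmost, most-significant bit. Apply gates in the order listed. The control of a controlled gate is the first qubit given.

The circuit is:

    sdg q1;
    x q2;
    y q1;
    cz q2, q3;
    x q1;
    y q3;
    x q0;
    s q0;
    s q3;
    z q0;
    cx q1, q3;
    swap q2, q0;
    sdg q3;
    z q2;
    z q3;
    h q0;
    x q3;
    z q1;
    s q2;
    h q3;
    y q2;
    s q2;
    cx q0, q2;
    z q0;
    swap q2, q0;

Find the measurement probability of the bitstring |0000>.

A full measurement returns |0000> with probability 1/4.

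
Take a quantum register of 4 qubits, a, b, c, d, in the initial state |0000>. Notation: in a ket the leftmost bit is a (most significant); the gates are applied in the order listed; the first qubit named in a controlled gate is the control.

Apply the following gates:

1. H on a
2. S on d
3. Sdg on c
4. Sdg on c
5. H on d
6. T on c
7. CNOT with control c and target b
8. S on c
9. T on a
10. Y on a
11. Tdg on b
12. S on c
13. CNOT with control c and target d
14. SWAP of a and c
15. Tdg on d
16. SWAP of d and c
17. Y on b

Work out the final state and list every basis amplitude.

The resulting statevector has amplitude exp(I*pi/4)/2 on |0100>, -1/2 on |0101>, 1/2 on |0110>, exp(3*I*pi/4)/2 on |0111>, and 0 on every other basis state.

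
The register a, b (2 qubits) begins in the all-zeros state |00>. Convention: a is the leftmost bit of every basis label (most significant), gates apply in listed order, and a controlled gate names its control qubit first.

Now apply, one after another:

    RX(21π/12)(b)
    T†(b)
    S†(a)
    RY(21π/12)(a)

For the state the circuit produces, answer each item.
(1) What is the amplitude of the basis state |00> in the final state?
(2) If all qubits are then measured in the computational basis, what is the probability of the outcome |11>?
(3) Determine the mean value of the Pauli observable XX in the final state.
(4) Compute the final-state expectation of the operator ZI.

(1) The amplitude on |00> is sqrt(2)/4 + 1/2.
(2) A full measurement returns |11> with probability 3/8 - sqrt(2)/4.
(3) The observable XX averages to -sqrt(2)/4.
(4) The observable ZI averages to sqrt(2)/2.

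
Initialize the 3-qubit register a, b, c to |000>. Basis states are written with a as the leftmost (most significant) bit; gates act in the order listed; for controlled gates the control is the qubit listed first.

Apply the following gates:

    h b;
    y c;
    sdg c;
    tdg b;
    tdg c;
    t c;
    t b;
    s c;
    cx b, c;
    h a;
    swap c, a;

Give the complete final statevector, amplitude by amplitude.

The resulting statevector has amplitude 0 on |000>, 0 on |001>, I/2 on |010>, I/2 on |011>, I/2 on |100>, I/2 on |101>, 0 on |110>, 0 on |111>. Key observation: steps 3-8 multiply out to the identity, so the circuit reduces to the remaining gates.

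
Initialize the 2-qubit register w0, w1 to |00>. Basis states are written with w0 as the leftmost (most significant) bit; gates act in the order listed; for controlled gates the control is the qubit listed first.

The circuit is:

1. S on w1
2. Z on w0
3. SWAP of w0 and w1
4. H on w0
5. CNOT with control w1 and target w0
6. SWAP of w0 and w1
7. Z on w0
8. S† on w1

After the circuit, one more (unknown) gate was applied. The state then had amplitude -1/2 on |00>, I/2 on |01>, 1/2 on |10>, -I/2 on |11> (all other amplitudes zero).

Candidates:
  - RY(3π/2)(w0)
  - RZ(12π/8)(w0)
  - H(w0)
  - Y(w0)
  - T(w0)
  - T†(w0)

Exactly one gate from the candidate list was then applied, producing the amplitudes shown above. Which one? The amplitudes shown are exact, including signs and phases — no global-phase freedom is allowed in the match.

The applied gate was RY(3π/2)(w0).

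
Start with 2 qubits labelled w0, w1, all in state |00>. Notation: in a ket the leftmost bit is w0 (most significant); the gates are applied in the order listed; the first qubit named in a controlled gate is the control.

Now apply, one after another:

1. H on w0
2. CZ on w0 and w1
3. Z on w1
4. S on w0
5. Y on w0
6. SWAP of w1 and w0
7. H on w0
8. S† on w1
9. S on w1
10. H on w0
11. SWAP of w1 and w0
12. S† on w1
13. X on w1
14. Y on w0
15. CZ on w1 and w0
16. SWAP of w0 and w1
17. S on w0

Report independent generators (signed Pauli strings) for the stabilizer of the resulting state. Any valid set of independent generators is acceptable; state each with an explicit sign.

One valid set of independent stabilizer generators is -IY, -ZI (any independent generating set of the same group is equally correct).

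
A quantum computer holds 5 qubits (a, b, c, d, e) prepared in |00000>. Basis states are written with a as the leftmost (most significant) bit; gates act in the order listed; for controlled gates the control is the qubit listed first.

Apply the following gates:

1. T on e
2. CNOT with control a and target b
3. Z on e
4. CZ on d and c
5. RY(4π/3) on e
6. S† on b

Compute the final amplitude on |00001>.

The amplitude on |00001> is sqrt(3)/2.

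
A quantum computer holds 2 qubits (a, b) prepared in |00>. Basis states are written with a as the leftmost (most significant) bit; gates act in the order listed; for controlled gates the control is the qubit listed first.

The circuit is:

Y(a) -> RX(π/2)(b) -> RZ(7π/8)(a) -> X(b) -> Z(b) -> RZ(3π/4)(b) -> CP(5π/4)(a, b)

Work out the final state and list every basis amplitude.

The resulting statevector has amplitude 0 on |00>, 0 on |01>, sqrt(2)*exp(I*pi/16)/2 on |10>, -sqrt(2)*exp(9*I*pi/16)/2 on |11>.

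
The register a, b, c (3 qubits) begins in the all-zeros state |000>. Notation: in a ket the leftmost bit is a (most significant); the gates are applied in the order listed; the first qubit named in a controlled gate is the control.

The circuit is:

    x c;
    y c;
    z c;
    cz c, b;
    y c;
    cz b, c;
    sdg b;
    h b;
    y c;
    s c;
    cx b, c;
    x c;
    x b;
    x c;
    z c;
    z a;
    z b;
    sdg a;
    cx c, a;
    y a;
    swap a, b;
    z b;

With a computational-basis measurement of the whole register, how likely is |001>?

The probability of measuring |001> is 1/2.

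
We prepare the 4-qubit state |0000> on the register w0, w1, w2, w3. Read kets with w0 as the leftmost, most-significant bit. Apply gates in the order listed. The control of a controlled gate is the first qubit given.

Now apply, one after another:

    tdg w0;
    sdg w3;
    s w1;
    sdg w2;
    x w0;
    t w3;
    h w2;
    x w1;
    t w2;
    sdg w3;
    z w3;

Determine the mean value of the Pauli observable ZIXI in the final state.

The observable ZIXI averages to -sqrt(2)/2.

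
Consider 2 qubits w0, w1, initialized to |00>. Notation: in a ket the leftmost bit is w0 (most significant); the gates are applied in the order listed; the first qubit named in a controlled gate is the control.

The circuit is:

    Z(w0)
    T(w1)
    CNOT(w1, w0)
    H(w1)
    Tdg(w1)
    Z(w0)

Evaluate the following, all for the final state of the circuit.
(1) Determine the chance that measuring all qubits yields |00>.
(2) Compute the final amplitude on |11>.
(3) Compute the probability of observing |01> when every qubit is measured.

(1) The probability of measuring |00> is 1/2.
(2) |11> carries amplitude 0 in the final state.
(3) Outcome |01> occurs with probability 1/2.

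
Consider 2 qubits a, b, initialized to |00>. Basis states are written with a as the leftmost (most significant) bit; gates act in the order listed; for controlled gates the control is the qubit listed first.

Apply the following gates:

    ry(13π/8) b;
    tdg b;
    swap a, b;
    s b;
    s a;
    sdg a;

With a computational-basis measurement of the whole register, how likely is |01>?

Outcome |01> occurs with probability 0. Key observation: steps 5-6 multiply out to the identity, so the circuit reduces to the remaining gates.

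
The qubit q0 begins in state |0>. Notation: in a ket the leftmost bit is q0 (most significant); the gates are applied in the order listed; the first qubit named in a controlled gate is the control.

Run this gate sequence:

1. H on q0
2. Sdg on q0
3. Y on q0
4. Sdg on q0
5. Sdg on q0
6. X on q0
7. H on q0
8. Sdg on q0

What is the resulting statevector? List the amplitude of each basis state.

The resulting statevector has amplitude -1/2 - I/2 on |0>, -1/2 - I/2 on |1>.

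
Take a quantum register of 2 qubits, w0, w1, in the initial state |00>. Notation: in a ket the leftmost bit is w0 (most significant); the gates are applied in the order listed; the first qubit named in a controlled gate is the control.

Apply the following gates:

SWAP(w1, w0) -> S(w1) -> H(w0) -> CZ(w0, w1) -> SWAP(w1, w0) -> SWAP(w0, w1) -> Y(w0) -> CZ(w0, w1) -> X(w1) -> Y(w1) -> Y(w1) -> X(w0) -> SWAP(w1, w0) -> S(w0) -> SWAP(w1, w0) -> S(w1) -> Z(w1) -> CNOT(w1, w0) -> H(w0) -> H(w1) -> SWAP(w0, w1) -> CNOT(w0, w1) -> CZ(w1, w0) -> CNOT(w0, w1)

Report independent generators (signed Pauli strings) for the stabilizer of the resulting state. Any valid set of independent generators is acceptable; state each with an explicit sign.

The final state is stabilized by the group generated by -XI, -IZ; other independent generating sets are equally valid.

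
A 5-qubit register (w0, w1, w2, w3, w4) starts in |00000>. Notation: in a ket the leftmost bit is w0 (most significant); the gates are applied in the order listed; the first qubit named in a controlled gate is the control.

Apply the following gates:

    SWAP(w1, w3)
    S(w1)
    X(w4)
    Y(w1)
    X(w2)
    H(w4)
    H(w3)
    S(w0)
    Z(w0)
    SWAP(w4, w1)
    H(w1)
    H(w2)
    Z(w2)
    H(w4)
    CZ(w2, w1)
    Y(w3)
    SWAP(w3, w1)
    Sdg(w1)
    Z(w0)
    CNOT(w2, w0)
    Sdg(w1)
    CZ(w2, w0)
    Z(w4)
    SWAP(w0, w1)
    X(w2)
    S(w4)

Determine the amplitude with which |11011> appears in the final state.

The final state's coefficient on |11011> equals sqrt(2)*I/4.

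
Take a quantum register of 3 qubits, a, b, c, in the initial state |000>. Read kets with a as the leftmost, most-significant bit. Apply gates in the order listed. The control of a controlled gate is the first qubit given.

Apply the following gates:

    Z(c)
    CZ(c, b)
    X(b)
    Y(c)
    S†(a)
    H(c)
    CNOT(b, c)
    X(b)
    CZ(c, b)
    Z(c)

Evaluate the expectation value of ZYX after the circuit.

In the final state, ZYX has expectation 0.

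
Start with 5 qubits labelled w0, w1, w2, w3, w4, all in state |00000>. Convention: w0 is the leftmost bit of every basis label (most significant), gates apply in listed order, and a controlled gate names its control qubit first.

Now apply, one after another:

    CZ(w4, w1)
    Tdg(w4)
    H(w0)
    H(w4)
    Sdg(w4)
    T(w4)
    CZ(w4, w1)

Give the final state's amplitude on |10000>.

The final state's coefficient on |10000> equals 1/2.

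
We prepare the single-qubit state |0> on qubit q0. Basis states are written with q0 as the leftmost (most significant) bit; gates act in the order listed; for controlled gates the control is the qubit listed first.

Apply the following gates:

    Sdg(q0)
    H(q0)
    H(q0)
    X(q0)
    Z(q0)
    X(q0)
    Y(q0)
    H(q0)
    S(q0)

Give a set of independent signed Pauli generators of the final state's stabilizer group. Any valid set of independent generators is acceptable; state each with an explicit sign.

The final state is stabilized by the group generated by -Y; other independent generating sets are equally valid.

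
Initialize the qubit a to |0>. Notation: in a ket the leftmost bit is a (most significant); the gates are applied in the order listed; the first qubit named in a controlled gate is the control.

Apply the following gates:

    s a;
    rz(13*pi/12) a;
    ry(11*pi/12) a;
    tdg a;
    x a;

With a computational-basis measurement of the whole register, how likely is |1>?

Outcome |1> occurs with probability -sqrt(6)/8 - sqrt(2)/8 + 1/2.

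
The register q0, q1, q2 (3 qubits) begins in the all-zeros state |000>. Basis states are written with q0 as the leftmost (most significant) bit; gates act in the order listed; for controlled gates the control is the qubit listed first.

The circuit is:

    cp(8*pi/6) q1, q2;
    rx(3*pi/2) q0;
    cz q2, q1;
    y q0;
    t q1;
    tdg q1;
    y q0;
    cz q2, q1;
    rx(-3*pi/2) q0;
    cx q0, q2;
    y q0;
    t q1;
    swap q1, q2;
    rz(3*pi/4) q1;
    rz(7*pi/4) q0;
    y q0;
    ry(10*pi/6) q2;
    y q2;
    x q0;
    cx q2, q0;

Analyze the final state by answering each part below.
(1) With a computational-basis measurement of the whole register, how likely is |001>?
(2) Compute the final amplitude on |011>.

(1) A full measurement returns |001> with probability 3/4. Key observation: gates 2-9 undo each other exactly, leaving only the rest of the circuit to track.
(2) The amplitude on |011> is 0.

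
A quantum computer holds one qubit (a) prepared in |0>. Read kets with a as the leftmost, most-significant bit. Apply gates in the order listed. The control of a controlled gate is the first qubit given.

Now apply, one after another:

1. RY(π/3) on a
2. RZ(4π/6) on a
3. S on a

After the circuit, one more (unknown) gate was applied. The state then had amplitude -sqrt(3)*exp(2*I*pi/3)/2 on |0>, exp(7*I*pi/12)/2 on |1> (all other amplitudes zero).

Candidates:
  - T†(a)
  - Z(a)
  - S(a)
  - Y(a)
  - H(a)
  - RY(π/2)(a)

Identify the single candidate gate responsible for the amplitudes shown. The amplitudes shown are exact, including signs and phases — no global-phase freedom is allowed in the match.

The applied gate was T†(a).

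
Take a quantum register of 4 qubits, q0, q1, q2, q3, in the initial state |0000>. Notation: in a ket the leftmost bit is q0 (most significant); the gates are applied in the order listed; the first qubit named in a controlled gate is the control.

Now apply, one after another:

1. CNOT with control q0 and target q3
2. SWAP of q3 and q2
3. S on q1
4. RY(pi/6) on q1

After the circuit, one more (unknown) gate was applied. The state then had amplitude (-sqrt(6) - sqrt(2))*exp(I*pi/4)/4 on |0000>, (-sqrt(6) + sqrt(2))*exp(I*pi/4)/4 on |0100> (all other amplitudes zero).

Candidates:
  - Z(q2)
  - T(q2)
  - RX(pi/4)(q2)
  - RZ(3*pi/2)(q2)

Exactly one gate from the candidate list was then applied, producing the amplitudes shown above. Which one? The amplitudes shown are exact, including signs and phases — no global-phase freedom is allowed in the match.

The applied gate was RZ(3*pi/2)(q2).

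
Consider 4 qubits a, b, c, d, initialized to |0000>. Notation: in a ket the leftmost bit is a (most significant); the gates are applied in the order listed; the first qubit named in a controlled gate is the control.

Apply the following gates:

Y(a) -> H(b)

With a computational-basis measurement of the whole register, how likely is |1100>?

Outcome |1100> occurs with probability 1/2.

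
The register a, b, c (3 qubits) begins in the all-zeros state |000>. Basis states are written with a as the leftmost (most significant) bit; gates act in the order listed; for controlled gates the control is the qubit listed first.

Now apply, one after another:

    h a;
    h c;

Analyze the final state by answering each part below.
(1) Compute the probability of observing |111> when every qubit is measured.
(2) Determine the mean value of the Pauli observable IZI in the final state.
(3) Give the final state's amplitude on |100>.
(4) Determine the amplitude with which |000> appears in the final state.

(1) Outcome |111> occurs with probability 0.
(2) The expectation value of IZI is 1.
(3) The amplitude on |100> is 1/2.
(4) The final state's coefficient on |000> equals 1/2.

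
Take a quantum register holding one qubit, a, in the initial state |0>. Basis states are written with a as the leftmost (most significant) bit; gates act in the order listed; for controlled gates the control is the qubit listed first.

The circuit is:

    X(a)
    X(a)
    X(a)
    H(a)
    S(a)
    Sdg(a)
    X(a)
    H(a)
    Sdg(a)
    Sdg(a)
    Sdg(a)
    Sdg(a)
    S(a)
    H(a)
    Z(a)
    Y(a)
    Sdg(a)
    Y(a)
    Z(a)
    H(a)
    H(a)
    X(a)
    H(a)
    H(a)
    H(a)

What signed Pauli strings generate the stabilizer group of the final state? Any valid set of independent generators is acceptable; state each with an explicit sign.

The final state is stabilized by the group generated by -Y; other independent generating sets are equally valid. Key observation: steps 5-6 multiply out to the identity, so the circuit reduces to the remaining gates.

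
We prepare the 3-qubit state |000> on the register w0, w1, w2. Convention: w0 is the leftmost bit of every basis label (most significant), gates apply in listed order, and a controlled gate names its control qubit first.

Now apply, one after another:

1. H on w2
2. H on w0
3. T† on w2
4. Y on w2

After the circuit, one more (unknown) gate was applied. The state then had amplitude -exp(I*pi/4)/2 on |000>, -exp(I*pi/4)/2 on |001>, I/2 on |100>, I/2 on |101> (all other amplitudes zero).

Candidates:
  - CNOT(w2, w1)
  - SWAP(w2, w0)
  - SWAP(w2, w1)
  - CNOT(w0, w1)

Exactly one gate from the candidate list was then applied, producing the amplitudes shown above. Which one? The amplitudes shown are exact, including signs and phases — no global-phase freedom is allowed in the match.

The applied gate was SWAP(w2, w0).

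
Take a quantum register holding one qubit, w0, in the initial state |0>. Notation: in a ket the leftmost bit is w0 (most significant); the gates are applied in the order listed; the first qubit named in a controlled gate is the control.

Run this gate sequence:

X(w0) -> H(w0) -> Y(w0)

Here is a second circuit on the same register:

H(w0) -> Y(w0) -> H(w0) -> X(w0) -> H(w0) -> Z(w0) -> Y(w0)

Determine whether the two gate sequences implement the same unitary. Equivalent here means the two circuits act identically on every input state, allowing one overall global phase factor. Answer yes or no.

No — the two circuits implement different unitaries, even allowing a global phase.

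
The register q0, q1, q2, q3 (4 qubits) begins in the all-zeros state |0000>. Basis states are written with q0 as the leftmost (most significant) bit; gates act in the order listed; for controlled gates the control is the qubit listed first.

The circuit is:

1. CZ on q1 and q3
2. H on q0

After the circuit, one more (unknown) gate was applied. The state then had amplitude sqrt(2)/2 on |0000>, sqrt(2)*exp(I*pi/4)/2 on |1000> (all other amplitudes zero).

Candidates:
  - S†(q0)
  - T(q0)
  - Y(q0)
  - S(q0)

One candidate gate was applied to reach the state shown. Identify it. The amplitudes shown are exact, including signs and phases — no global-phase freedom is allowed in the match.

The applied gate was T(q0).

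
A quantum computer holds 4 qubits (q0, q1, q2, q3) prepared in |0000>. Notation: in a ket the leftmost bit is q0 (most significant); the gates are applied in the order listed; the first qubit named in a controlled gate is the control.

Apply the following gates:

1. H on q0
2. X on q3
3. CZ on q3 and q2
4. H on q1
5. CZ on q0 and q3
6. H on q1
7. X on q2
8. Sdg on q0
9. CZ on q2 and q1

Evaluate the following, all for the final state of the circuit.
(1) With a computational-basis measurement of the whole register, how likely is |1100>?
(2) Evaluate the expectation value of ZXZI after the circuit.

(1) The probability of measuring |1100> is 0.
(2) The expectation value of ZXZI is 0.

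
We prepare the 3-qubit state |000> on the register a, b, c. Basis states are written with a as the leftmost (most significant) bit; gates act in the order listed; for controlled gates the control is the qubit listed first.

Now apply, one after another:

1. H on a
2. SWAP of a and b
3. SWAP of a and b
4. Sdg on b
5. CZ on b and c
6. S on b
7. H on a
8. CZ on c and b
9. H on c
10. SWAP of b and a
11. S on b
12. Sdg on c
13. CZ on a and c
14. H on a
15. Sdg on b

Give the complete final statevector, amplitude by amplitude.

The final amplitudes are 1/2 on |000>, -I/2 on |001>, 0 on |010>, 0 on |011>, 1/2 on |100>, -I/2 on |101>, 0 on |110>, 0 on |111>.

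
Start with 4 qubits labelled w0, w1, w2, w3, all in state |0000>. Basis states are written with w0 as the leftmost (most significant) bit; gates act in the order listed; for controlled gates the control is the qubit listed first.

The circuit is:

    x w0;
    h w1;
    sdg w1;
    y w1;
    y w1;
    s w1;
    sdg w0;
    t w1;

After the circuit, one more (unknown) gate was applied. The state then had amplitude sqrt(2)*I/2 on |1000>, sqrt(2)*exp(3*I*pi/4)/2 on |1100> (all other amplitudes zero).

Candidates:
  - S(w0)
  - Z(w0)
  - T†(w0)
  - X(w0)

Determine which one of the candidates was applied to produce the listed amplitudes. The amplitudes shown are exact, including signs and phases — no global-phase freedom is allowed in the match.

The unique candidate consistent with the amplitudes is Z(w0). Key observation: steps 3-6 multiply out to the identity, so the circuit reduces to the remaining gates.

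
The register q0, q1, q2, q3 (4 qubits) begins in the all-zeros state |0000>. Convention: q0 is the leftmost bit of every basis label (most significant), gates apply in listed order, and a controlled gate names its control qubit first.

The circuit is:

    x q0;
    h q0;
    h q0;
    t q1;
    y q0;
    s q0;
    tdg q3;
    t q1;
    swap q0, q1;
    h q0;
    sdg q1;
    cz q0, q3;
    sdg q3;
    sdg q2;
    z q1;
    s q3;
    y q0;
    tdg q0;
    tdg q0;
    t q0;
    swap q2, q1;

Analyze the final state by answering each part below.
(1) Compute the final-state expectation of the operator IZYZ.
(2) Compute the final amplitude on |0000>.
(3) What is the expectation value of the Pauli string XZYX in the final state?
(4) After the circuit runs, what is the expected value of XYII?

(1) The observable IZYZ averages to 0.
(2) The amplitude on |0000> is -sqrt(2)/2.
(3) The expectation value of XZYX is 0.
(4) The observable XYII averages to 0.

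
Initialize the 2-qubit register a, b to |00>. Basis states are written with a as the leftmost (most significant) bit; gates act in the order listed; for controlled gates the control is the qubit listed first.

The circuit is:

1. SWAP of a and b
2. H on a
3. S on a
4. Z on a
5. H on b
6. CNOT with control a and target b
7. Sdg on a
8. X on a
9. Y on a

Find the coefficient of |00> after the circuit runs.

The final state's coefficient on |00> equals -I/2.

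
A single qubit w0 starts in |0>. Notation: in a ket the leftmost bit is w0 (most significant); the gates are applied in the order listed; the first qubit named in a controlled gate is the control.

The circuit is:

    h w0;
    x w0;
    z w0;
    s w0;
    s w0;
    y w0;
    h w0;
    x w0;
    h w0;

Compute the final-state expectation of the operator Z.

In the final state, Z has expectation 0.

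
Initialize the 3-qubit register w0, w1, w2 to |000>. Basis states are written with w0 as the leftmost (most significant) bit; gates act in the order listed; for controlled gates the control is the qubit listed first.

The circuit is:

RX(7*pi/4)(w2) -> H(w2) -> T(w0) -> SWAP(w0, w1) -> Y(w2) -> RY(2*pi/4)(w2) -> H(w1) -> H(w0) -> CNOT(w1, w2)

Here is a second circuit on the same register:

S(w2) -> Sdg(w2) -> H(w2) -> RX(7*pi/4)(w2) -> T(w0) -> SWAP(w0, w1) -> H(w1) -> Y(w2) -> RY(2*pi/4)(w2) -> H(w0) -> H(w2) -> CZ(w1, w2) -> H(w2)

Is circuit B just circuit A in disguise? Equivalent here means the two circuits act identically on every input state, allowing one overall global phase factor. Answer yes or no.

No: there is an input state on which the two circuits produce genuinely different outputs (not merely differing by a phase).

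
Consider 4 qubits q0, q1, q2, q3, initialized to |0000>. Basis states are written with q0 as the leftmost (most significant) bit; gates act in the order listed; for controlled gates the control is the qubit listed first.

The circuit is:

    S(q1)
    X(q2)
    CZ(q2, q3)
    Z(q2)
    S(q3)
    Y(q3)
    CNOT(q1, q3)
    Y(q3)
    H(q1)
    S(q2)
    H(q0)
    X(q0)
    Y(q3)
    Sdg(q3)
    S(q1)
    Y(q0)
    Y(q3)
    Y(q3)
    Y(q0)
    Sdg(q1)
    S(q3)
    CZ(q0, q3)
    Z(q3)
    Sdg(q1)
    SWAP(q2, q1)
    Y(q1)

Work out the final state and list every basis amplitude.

The final amplitudes are I/2 on |0001>, 1/2 on |0011>, -I/2 on |1001>, -1/2 on |1011>, and 0 on every other basis state. Key observation: gates 14-21 undo each other exactly, leaving only the rest of the circuit to track.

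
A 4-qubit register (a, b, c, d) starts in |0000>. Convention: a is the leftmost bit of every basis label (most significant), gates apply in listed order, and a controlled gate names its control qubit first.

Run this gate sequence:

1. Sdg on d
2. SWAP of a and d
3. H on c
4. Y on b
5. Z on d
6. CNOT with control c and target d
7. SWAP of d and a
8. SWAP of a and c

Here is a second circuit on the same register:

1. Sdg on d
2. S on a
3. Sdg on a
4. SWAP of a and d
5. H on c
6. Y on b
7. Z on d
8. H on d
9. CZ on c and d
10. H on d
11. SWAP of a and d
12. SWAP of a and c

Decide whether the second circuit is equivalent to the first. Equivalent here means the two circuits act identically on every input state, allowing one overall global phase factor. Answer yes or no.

Yes — the two circuits implement the same unitary up to a global phase.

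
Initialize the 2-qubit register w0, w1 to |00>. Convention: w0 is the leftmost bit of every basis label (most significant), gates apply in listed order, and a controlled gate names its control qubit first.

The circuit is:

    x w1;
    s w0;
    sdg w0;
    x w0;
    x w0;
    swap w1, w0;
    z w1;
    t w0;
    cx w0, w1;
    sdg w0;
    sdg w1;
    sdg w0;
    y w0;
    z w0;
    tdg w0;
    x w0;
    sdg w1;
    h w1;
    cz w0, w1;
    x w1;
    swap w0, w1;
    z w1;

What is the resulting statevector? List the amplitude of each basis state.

The final amplitudes are 0 on |00>, sqrt(2)*exp(3*I*pi/4)/2 on |01>, 0 on |10>, sqrt(2)*exp(3*I*pi/4)/2 on |11>. Key observation: the block from step 2 through step 3 cancels to the identity and can be dropped.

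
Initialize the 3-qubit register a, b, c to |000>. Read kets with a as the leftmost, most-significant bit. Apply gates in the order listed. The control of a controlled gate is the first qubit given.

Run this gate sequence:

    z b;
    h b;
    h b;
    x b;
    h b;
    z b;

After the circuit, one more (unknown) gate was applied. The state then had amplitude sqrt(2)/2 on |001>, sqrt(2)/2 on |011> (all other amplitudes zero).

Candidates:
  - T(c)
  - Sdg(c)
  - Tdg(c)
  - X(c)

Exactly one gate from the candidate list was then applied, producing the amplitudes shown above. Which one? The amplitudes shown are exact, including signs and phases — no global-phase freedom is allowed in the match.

The unique candidate consistent with the amplitudes is X(c).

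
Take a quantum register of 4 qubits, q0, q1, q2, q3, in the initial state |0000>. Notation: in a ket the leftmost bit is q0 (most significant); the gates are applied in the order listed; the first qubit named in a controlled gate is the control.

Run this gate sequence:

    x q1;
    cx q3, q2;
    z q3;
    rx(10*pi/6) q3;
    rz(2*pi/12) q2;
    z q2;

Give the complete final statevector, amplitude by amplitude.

After the circuit, the state carries amplitude sqrt(3)*exp(11*I*pi/12)/2 on |0100>, -exp(5*I*pi/12)/2 on |0101>, and 0 on every other basis state.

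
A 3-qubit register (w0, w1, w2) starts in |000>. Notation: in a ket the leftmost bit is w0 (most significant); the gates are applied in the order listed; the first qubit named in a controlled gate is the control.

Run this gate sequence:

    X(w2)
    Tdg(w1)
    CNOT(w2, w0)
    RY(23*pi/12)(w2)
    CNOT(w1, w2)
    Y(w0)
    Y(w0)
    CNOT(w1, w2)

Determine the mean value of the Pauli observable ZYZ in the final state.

In the final state, ZYZ has expectation 0. Key observation: gates 5-8 undo each other exactly, leaving only the rest of the circuit to track.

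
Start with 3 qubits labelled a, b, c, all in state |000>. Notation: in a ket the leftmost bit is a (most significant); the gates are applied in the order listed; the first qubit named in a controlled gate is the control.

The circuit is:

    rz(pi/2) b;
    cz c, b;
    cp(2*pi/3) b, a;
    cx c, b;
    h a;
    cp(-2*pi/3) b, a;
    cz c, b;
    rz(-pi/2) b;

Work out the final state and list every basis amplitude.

After the circuit, the state carries amplitude sqrt(2)/2 on |000>, sqrt(2)/2 on |100>, and 0 on every other basis state.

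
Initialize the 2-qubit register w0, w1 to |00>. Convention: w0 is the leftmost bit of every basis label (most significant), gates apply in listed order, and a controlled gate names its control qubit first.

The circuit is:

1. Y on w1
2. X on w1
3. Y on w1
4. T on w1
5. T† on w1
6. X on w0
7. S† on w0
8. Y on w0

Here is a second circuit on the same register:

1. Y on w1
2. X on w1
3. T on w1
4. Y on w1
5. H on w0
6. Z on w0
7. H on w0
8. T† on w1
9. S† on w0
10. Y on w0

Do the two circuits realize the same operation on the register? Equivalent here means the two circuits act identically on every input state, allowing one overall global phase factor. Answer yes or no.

No — the two circuits implement different unitaries, even allowing a global phase.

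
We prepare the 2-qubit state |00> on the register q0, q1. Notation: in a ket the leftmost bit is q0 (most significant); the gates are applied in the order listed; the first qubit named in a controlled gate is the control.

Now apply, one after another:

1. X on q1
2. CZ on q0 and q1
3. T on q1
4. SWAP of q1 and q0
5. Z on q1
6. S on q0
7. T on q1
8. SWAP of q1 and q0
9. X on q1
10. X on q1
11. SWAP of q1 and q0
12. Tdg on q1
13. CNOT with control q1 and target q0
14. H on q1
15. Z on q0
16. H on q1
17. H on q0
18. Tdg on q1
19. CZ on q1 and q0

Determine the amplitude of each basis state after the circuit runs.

After the circuit, the state carries amplitude -sqrt(2)*exp(3*I*pi/4)/2 on |00>, 0 on |01>, sqrt(2)*exp(3*I*pi/4)/2 on |10>, 0 on |11>. Key observation: gates 7-12 undo each other exactly, leaving only the rest of the circuit to track.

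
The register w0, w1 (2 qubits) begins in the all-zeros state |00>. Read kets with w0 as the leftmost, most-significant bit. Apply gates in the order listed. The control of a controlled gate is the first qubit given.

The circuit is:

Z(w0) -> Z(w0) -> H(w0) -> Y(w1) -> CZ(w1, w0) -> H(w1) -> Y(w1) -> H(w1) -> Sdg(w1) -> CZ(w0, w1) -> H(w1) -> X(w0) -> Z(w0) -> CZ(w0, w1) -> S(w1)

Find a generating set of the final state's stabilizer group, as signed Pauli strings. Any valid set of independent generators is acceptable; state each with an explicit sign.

The stabilizer group can be generated by +XZ, +ZY, among other valid generating sets.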